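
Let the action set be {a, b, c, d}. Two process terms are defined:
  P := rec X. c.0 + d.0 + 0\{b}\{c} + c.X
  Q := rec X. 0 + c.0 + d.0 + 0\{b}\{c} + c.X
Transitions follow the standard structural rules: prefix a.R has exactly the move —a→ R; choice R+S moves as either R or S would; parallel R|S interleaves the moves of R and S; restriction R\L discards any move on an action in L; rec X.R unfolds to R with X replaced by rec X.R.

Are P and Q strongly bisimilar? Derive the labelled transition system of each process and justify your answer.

P's transition system — 2 states:
  u0 = rec X. c.0 + d.0 + 0\{b}\{c} + c.X ⊢ -c-> u0, -c-> u1, -d-> u1
  u1 = 0 ⊢ ∅
Q's transition system — 2 states:
  v0 = rec X. 0 + c.0 + d.0 + 0\{b}\{c} + c.X ⊢ -c-> v0, -c-> v1, -d-> v1
  v1 = 0 ⊢ ∅
Coarsest stable partition (strong bisimilarity classes):
  B0 = {u0, v0}
  B1 = {u1, v1}
u0 ∈ B0, v0 ∈ B0 → same block

bisimilar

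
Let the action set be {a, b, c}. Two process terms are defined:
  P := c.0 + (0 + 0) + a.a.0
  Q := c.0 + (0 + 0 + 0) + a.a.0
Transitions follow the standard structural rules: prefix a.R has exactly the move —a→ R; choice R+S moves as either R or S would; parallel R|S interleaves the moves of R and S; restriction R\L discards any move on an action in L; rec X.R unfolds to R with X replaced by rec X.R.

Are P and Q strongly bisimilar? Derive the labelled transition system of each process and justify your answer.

P's transition system — 3 states:
  s0 = c.0 + (0 + 0) + a.a.0 :: --a--▸ s1, --c--▸ s2
  s1 = a.0 :: --a--▸ s2
  s2 = 0 :: deadlocked
Q's transition system — 3 states:
  t0 = c.0 + (0 + 0 + 0) + a.a.0 :: --a--▸ t1, --c--▸ t2
  t1 = a.0 :: --a--▸ t2
  t2 = 0 :: deadlocked
Bisimilarity quotient blocks:
  B0 = {s0, t0}
  B1 = {s1, t1}
  B2 = {s2, t2}
s0 ∈ B0, t0 ∈ B0 → same block

YES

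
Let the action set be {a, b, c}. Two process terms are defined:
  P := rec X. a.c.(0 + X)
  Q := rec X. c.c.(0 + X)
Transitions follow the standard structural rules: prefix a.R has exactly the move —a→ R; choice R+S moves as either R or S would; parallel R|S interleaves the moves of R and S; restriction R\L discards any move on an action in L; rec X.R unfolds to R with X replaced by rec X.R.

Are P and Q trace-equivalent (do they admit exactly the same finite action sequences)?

traces(P) ≠ traces(Q) — witness ⟨a⟩

LTS(P): 3 reachable states
  s0 = rec X. a.c.(0 + X) has moves -a-> s1
  s1 = c.(0 + (rec X. a.c.(0 + X))) has moves -c-> s2
  s2 = 0 + (rec X. a.c.(0 + X)) has moves -a-> s1
LTS(Q): 3 reachable states
  t0 = rec X. c.c.(0 + X) has moves -c-> t1
  t1 = c.(0 + (rec X. c.c.(0 + X))) has moves -c-> t2
  t2 = 0 + (rec X. c.c.(0 + X)) has moves -c-> t1
Run σ = ⟨a⟩ on P: start {s0}
  step 1 (a): {s1}
  P completes σ.
Run σ = ⟨a⟩ on Q: start {t0}
  step 1 (a): ∅  — Q cannot continue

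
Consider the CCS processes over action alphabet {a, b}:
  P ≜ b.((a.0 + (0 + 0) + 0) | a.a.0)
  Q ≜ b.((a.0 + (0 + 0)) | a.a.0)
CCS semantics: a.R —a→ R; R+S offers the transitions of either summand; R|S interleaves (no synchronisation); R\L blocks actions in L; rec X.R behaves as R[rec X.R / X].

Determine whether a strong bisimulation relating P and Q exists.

Reachable graph of P (7 states):
  p0 = b.((a.0 + (0 + 0) + 0) | a.a.0) :: —b→ p1
  p1 = (a.0 + (0 + 0) + 0) | a.a.0 :: —a→ p2, —a→ p3
  p2 = (a.0 + (0 + 0) + 0) | a.0 :: —a→ p4, —a→ p5
  p3 = 0 | a.a.0 :: —a→ p5
  p4 = (a.0 + (0 + 0) + 0) | 0 :: —a→ p6
  p5 = 0 | a.0 :: —a→ p6
  p6 = 0 | 0 :: deadlocked
Reachable graph of Q (7 states):
  q0 = b.((a.0 + (0 + 0)) | a.a.0) :: —b→ q1
  q1 = (a.0 + (0 + 0)) | a.a.0 :: —a→ q2, —a→ q3
  q2 = (a.0 + (0 + 0)) | a.0 :: —a→ q4, —a→ q5
  q3 = 0 | a.a.0 :: —a→ q5
  q4 = (a.0 + (0 + 0)) | 0 :: —a→ q6
  q5 = 0 | a.0 :: —a→ q6
  q6 = 0 | 0 :: deadlocked
Coarsest stable partition (strong bisimilarity classes):
  B0 = {p0, q0}
  B1 = {p1, q1}
  B2 = {p2, p3, q2, q3}
  B3 = {p4, p5, q4, q5}
  B4 = {p6, q6}
p0 ∈ B0, q0 ∈ B0 → same block

bisimilar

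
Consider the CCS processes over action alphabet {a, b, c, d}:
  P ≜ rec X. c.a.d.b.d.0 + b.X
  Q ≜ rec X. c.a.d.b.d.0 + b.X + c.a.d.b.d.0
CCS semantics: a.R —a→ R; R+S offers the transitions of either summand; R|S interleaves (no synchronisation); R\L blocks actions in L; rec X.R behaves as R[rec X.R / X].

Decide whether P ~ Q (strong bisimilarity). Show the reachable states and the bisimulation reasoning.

Reachable graph of P (6 states):
  m0 = rec X. c.a.d.b.d.0 + b.X :: --b--▸ m0, --c--▸ m1
  m1 = a.d.b.d.0 :: --a--▸ m2
  m2 = d.b.d.0 :: --d--▸ m3
  m3 = b.d.0 :: --b--▸ m4
  m4 = d.0 :: --d--▸ m5
  m5 = 0 :: (no moves)
Reachable graph of Q (6 states):
  n0 = rec X. c.a.d.b.d.0 + b.X + c.a.d.b.d.0 :: --b--▸ n0, --c--▸ n1
  n1 = a.d.b.d.0 :: --a--▸ n2
  n2 = d.b.d.0 :: --d--▸ n3
  n3 = b.d.0 :: --b--▸ n4
  n4 = d.0 :: --d--▸ n5
  n5 = 0 :: (no moves)
Coarsest stable partition (strong bisimilarity classes):
  B0 = {m0, n0}
  B1 = {m1, n1}
  B2 = {m2, n2}
  B3 = {m3, n3}
  B4 = {m4, n4}
  B5 = {m5, n5}
m0 ∈ B0, n0 ∈ B0 → same block

bisimilar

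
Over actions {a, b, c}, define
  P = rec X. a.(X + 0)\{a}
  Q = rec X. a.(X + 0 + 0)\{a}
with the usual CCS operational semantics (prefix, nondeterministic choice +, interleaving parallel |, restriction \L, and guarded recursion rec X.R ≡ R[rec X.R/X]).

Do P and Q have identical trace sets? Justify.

trace-equivalent

LTS(P): 2 reachable states
  s0 = rec X. a.(X + 0)\{a} → —a→ s1
  s1 = ((rec X. a.(X + 0)\{a}) + 0)\{a} → stopped
LTS(Q): 2 reachable states
  t0 = rec X. a.(X + 0 + 0)\{a} → —a→ t1
  t1 = ((rec X. a.(X + 0 + 0)\{a}) + 0 + 0)\{a} → stopped
Bisimilarity quotient blocks:
  B0 = {s0, t0}
  B1 = {s1, t1}
s0 ∈ B0, t0 ∈ B0 → same block
Bisimilar ⇒ trace-equivalent.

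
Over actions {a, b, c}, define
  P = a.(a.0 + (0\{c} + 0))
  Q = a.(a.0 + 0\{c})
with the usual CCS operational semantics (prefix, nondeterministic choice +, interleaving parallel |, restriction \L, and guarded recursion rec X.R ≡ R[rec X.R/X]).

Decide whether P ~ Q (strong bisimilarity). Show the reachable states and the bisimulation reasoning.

Reachable graph of P (3 states):
  m0 = a.(a.0 + (0\{c} + 0)) has moves ··a··> m1
  m1 = a.0 + (0\{c} + 0) has moves ··a··> m2
  m2 = 0 has moves ∅
Reachable graph of Q (3 states):
  n0 = a.(a.0 + 0\{c}) has moves ··a··> n1
  n1 = a.0 + 0\{c} has moves ··a··> n2
  n2 = 0 has moves ∅
Coarsest stable partition (strong bisimilarity classes):
  B0 = {m0, n0}
  B1 = {m1, n1}
  B2 = {m2, n2}
m0 ∈ B0, n0 ∈ B0 → same block

P ~ Q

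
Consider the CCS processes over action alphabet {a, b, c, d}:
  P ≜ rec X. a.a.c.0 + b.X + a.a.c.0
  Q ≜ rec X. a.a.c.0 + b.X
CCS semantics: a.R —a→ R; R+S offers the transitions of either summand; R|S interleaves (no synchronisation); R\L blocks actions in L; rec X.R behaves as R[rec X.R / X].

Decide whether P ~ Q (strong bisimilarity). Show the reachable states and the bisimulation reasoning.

YES

LTS(P): 4 reachable states
  p0 = rec X. a.a.c.0 + b.X + a.a.c.0 has moves —a→ p1, —b→ p0
  p1 = a.c.0 has moves —a→ p2
  p2 = c.0 has moves —c→ p3
  p3 = 0 has moves deadlocked
LTS(Q): 4 reachable states
  q0 = rec X. a.a.c.0 + b.X has moves —a→ q1, —b→ q0
  q1 = a.c.0 has moves —a→ q2
  q2 = c.0 has moves —c→ q3
  q3 = 0 has moves deadlocked
Bisimilarity quotient blocks:
  B0 = {p0, q0}
  B1 = {p1, q1}
  B2 = {p2, q2}
  B3 = {p3, q3}
p0 ∈ B0, q0 ∈ B0 → same block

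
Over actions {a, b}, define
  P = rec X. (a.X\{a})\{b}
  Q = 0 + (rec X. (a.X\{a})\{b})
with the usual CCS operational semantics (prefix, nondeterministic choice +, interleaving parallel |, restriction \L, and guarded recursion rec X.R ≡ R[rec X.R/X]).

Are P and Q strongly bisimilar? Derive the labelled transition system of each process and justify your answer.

P ~ Q

P's transition system — 2 states:
  s0 = rec X. (a.X\{a})\{b} → ··a··> s1
  s1 = (rec X. (a.X\{a})\{b})\{a}\{b} → deadlocked
Q's transition system — 2 states:
  t0 = 0 + (rec X. (a.X\{a})\{b}) → ··a··> t1
  t1 = (rec X. (a.X\{a})\{b})\{a}\{b} → deadlocked
Coarsest stable partition (strong bisimilarity classes):
  B0 = {s0, t0}
  B1 = {s1, t1}
s0 ∈ B0, t0 ∈ B0 → same block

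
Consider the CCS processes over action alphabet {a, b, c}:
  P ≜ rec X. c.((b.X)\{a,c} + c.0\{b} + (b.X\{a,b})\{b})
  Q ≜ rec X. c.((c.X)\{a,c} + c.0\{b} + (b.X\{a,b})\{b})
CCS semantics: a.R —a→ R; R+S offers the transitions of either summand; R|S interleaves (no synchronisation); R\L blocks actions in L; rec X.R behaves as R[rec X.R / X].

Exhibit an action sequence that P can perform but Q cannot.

cb

LTS(P): 4 reachable states
  p0 = rec X. c.((b.X)\{a,c} + c.0\{b} + (b.X\{a,b})\{b}) has moves -c-> p1
  p1 = (b.(rec X. c.((b.X)\{a,c} + c.0\{b} + (b.X\{a,b})\{b})))\{a,c} + c.0\{b} + (b.(rec X. c.((b.X)\{a,c} + c.0\{b} + (b.X\{a,b})\{b}))\{a,b})\{b} has moves -b-> p2, -c-> p3
  p2 = (rec X. c.((b.X)\{a,c} + c.0\{b} + (b.X\{a,b})\{b}))\{a,c} has moves ∅
  p3 = 0\{b} has moves ∅
LTS(Q): 3 reachable states
  q0 = rec X. c.((c.X)\{a,c} + c.0\{b} + (b.X\{a,b})\{b}) has moves -c-> q1
  q1 = (c.(rec X. c.((c.X)\{a,c} + c.0\{b} + (b.X\{a,b})\{b})))\{a,c} + c.0\{b} + (b.(rec X. c.((c.X)\{a,c} + c.0\{b} + (b.X\{a,b})\{b}))\{a,b})\{b} has moves -c-> q2
  q2 = 0\{b} has moves ∅
Trace ⟨cb⟩ through P, begin at {p0}:
  [1] c ⇒ {p1}
  [2] b ⇒ {p2}
  P completes σ.
Trace ⟨cb⟩ through Q, begin at {q0}:
  [1] c ⇒ {q1}
  [2] b ⇒ ∅ (Q stuck)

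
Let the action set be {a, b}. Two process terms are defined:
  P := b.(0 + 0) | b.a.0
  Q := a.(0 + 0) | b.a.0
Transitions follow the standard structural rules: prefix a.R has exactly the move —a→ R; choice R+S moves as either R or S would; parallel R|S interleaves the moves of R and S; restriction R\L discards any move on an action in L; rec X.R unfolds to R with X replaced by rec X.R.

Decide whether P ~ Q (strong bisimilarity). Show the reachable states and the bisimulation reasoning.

not bisimilar

P's transition system — 6 states:
  u0 = b.(0 + 0) | b.a.0 | ··b··> u1, ··b··> u2
  u1 = (0 + 0) | b.a.0 | ··b··> u3
  u2 = b.(0 + 0) | a.0 | ··a··> u4, ··b··> u3
  u3 = (0 + 0) | a.0 | ··a··> u5
  u4 = b.(0 + 0) | 0 | ··b··> u5
  u5 = (0 + 0) | 0 | stopped
Q's transition system — 6 states:
  v0 = a.(0 + 0) | b.a.0 | ··a··> v1, ··b··> v2
  v1 = (0 + 0) | b.a.0 | ··b··> v3
  v2 = a.(0 + 0) | a.0 | ··a··> v3, ··a··> v4
  v3 = (0 + 0) | a.0 | ··a··> v5
  v4 = a.(0 + 0) | 0 | ··a··> v5
  v5 = (0 + 0) | 0 | stopped
Bisimilarity quotient blocks:
  B0 = {u0}
  B1 = {u1, v1}
  B2 = {u3, v3, v4}
  B3 = {u5, v5}
  B4 = {u2}
  B5 = {u4}
  B6 = {v0}
  B7 = {v2}
u0 ∈ B0, v0 ∈ B6 → different blocks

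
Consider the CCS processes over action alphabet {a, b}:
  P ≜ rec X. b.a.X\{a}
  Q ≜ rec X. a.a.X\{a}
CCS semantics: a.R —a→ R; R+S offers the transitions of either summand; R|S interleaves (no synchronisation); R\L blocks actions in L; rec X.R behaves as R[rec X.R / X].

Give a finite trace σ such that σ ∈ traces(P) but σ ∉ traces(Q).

Reachable graph of P (4 states):
  m0 = rec X. b.a.X\{a} | ··b··> m1
  m1 = a.(rec X. b.a.X\{a})\{a} | ··a··> m2
  m2 = (rec X. b.a.X\{a})\{a} | ··b··> m3
  m3 = (a.(rec X. b.a.X\{a})\{a})\{a} | (no moves)
Reachable graph of Q (3 states):
  n0 = rec X. a.a.X\{a} | ··a··> n1
  n1 = a.(rec X. a.a.X\{a})\{a} | ··a··> n2
  n2 = (rec X. a.a.X\{a})\{a} | (no moves)
Run σ = ⟨b⟩ on P: start {m0}
  step 1 (b): {m1}
  — P admits the full trace.
Run σ = ⟨b⟩ on Q: start {n0}
  step 1 (b): no successor for Q

b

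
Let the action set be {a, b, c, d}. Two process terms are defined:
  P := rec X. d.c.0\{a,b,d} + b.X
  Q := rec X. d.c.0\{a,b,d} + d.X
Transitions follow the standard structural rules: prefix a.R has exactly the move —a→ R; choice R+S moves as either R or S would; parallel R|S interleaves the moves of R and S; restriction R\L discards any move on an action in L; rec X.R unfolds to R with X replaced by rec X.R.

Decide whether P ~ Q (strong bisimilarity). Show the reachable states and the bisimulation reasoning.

P ≁ Q

LTS(P): 3 reachable states
  s0 = rec X. d.c.0\{a,b,d} + b.X ⊢ =b=> s0, =d=> s1
  s1 = c.0\{a,b,d} ⊢ =c=> s2
  s2 = 0\{a,b,d} ⊢ ∅
LTS(Q): 3 reachable states
  t0 = rec X. d.c.0\{a,b,d} + d.X ⊢ =d=> t0, =d=> t1
  t1 = c.0\{a,b,d} ⊢ =c=> t2
  t2 = 0\{a,b,d} ⊢ ∅
Bisimilarity quotient blocks:
  B0 = {s0}
  B1 = {s1, t1}
  B2 = {s2, t2}
  B3 = {t0}
s0 ∈ B0, t0 ∈ B3 → different blocks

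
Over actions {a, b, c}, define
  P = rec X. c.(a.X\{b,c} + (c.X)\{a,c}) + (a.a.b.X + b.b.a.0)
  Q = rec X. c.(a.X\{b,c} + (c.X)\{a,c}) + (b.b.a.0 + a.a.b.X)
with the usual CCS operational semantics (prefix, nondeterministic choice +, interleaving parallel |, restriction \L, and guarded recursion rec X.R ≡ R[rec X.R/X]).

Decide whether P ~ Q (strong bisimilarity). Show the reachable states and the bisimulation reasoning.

Reachable graph of P (10 states):
  m0 = rec X. c.(a.X\{b,c} + (c.X)\{a,c}) + (a.a.b.X + b.b.a.0) has moves -a-> m1, -b-> m2, -c-> m3
  m1 = a.b.(rec X. c.(a.X\{b,c} + (c.X)\{a,c}) + (a.a.b.X + b.b.a.0)) has moves -a-> m4
  m2 = b.a.0 has moves -b-> m5
  m3 = a.(rec X. c.(a.X\{b,c} + (c.X)\{a,c}) + (a.a.b.X + b.b.a.0))\{b,c} + (c.(rec X. c.(a.X\{b,c} + (c.X)\{a,c}) + (a.a.b.X + b.b.a.0)))\{a,c} has moves -a-> m6
  m4 = b.(rec X. c.(a.X\{b,c} + (c.X)\{a,c}) + (a.a.b.X + b.b.a.0)) has moves -b-> m0
  m5 = a.0 has moves -a-> m7
  m6 = (rec X. c.(a.X\{b,c} + (c.X)\{a,c}) + (a.a.b.X + b.b.a.0))\{b,c} has moves -a-> m8
  m7 = 0 has moves (no moves)
  m8 = (a.b.(rec X. c.(a.X\{b,c} + (c.X)\{a,c}) + (a.a.b.X + b.b.a.0)))\{b,c} has moves -a-> m9
  m9 = (b.(rec X. c.(a.X\{b,c} + (c.X)\{a,c}) + (a.a.b.X + b.b.a.0)))\{b,c} has moves (no moves)
Reachable graph of Q (10 states):
  n0 = rec X. c.(a.X\{b,c} + (c.X)\{a,c}) + (b.b.a.0 + a.a.b.X) has moves -a-> n1, -b-> n2, -c-> n3
  n1 = a.b.(rec X. c.(a.X\{b,c} + (c.X)\{a,c}) + (b.b.a.0 + a.a.b.X)) has moves -a-> n4
  n2 = b.a.0 has moves -b-> n5
  n3 = a.(rec X. c.(a.X\{b,c} + (c.X)\{a,c}) + (b.b.a.0 + a.a.b.X))\{b,c} + (c.(rec X. c.(a.X\{b,c} + (c.X)\{a,c}) + (b.b.a.0 + a.a.b.X)))\{a,c} has moves -a-> n6
  n4 = b.(rec X. c.(a.X\{b,c} + (c.X)\{a,c}) + (b.b.a.0 + a.a.b.X)) has moves -b-> n0
  n5 = a.0 has moves -a-> n7
  n6 = (rec X. c.(a.X\{b,c} + (c.X)\{a,c}) + (b.b.a.0 + a.a.b.X))\{b,c} has moves -a-> n8
  n7 = 0 has moves (no moves)
  n8 = (a.b.(rec X. c.(a.X\{b,c} + (c.X)\{a,c}) + (b.b.a.0 + a.a.b.X)))\{b,c} has moves -a-> n9
  n9 = (b.(rec X. c.(a.X\{b,c} + (c.X)\{a,c}) + (b.b.a.0 + a.a.b.X)))\{b,c} has moves (no moves)
Bisimilarity quotient blocks:
  B0 = {m0, n0}
  B1 = {m3, n3}
  B2 = {m6, n6}
  B3 = {m5, m8, n5, n8}
  B4 = {m7, m9, n7, n9}
  B5 = {m2, n2}
  B6 = {m1, n1}
  B7 = {m4, n4}
m0 ∈ B0, n0 ∈ B0 → same block

bisimilar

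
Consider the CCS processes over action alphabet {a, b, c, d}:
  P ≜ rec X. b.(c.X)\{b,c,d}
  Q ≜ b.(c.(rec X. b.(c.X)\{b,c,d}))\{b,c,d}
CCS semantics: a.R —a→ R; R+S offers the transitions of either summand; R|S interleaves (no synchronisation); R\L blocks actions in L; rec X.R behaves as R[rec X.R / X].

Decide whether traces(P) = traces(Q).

YES

P's transition system — 2 states:
  s0 = rec X. b.(c.X)\{b,c,d} ⊢ ··b··> s1
  s1 = (c.(rec X. b.(c.X)\{b,c,d}))\{b,c,d} ⊢ ·
Q's transition system — 2 states:
  t0 = b.(c.(rec X. b.(c.X)\{b,c,d}))\{b,c,d} ⊢ ··b··> t1
  t1 = (c.(rec X. b.(c.X)\{b,c,d}))\{b,c,d} ⊢ ·
Partition-refinement fixed point:
  B0 = {s0, t0}
  B1 = {s1, t1}
s0 ∈ B0, t0 ∈ B0 → same block
Bisimilar ⇒ trace-equivalent.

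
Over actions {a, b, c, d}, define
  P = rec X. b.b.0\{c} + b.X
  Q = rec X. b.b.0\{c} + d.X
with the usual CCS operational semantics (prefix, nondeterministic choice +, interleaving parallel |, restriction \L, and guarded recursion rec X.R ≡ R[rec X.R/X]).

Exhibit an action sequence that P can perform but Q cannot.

P's transition system — 3 states:
  p0 = rec X. b.b.0\{c} + b.X → =b=> p0, =b=> p1
  p1 = b.0\{c} → =b=> p2
  p2 = 0\{c} → deadlocked
Q's transition system — 3 states:
  q0 = rec X. b.b.0\{c} + d.X → =b=> q1, =d=> q0
  q1 = b.0\{c} → =b=> q2
  q2 = 0\{c} → deadlocked
Run σ = ⟨bbb⟩ on P: start {p0}
  after b @ step 1: {p0, p1}
  after b @ step 2: {p0, p1, p2}
  after b @ step 3: {p0, p1, p2}
  ✓ P
Run σ = ⟨bbb⟩ on Q: start {q0}
  after b @ step 1: {q1}
  after b @ step 2: {q2}
  after b @ step 3: ∅  — Q cannot continue

bbb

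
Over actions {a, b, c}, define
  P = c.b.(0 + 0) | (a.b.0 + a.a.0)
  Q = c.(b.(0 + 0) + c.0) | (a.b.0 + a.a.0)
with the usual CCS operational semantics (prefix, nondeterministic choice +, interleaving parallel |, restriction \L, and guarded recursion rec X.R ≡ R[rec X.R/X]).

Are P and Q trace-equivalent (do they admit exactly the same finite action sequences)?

LTS(P): 12 reachable states
  s0 = c.b.(0 + 0) | (a.b.0 + a.a.0) → ··a··> s1, ··a··> s2, ··c··> s3
  s1 = c.b.(0 + 0) | a.0 → ··a··> s4, ··c··> s5
  s2 = c.b.(0 + 0) | b.0 → ··b··> s4, ··c··> s6
  s3 = b.(0 + 0) | (a.b.0 + a.a.0) → ··a··> s5, ··a··> s6, ··b··> s7
  s4 = c.b.(0 + 0) | 0 → ··c··> s8
  s5 = b.(0 + 0) | a.0 → ··a··> s8, ··b··> s9
  s6 = b.(0 + 0) | b.0 → ··b··> s10, ··b··> s8
  s7 = (0 + 0) | (a.b.0 + a.a.0) → ··a··> s10, ··a··> s9
  s8 = b.(0 + 0) | 0 → ··b··> s11
  s9 = (0 + 0) | a.0 → ··a··> s11
  s10 = (0 + 0) | b.0 → ··b··> s11
  s11 = (0 + 0) | 0 → (no moves)
LTS(Q): 16 reachable states
  t0 = c.(b.(0 + 0) + c.0) | (a.b.0 + a.a.0) → ··a··> t1, ··a··> t2, ··c··> t3
  t1 = c.(b.(0 + 0) + c.0) | a.0 → ··a··> t4, ··c··> t5
  t2 = c.(b.(0 + 0) + c.0) | b.0 → ··b··> t4, ··c··> t6
  t3 = (b.(0 + 0) + c.0) | (a.b.0 + a.a.0) → ··a··> t5, ··a··> t6, ··b··> t7, ··c··> t8
  t4 = c.(b.(0 + 0) + c.0) | 0 → ··c··> t9
  t5 = (b.(0 + 0) + c.0) | a.0 → ··a··> t9, ··b··> t10, ··c··> t11
  t6 = (b.(0 + 0) + c.0) | b.0 → ··b··> t12, ··b··> t9, ··c··> t13
  t7 = (0 + 0) | (a.b.0 + a.a.0) → ··a··> t10, ··a··> t12
  t8 = 0 | (a.b.0 + a.a.0) → ··a··> t11, ··a··> t13
  t9 = (b.(0 + 0) + c.0) | 0 → ··b··> t14, ··c··> t15
  t10 = (0 + 0) | a.0 → ··a··> t14
  t11 = 0 | a.0 → ··a··> t15
  t12 = (0 + 0) | b.0 → ··b··> t14
  t13 = 0 | b.0 → ··b··> t15
  t14 = (0 + 0) | 0 → (no moves)
  t15 = 0 | 0 → (no moves)
Run σ = ⟨cc⟩ on Q: start {t0}
  step 1 (c): {t3}
  step 2 (c): {t8}
  Q completes σ.
Run σ = ⟨cc⟩ on P: start {s0}
  step 1 (c): {s3}
  step 2 (c): no successor for P

traces(P) ≠ traces(Q) — witness ⟨cc⟩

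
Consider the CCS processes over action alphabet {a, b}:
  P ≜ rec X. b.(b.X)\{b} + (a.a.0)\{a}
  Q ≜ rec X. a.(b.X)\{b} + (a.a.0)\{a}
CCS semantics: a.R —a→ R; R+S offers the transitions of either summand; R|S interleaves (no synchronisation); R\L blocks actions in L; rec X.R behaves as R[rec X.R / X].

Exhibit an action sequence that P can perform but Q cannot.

LTS(P): 2 reachable states
  m0 = rec X. b.(b.X)\{b} + (a.a.0)\{a} ⊢ =b=> m1
  m1 = (b.(rec X. b.(b.X)\{b} + (a.a.0)\{a}))\{b} ⊢ ·
LTS(Q): 2 reachable states
  n0 = rec X. a.(b.X)\{b} + (a.a.0)\{a} ⊢ =a=> n1
  n1 = (b.(rec X. a.(b.X)\{b} + (a.a.0)\{a}))\{b} ⊢ ·
Executing b from P (initial set {m0}):
  after b @ step 1: {m1}
  — P admits the full trace.
Executing b from Q (initial set {n0}):
  after b @ step 1: ∅  — Q cannot continue

b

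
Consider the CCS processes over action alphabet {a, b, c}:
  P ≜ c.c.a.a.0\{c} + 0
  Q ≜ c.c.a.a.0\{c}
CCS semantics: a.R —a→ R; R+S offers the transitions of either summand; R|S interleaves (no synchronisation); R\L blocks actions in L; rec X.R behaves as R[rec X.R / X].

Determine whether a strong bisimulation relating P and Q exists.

Reachable graph of P (5 states):
  p0 = c.c.a.a.0\{c} + 0 ⊢ ··c··> p1
  p1 = c.a.a.0\{c} ⊢ ··c··> p2
  p2 = a.a.0\{c} ⊢ ··a··> p3
  p3 = a.0\{c} ⊢ ··a··> p4
  p4 = 0\{c} ⊢ stopped
Reachable graph of Q (5 states):
  q0 = c.c.a.a.0\{c} ⊢ ··c··> q1
  q1 = c.a.a.0\{c} ⊢ ··c··> q2
  q2 = a.a.0\{c} ⊢ ··a··> q3
  q3 = a.0\{c} ⊢ ··a··> q4
  q4 = 0\{c} ⊢ stopped
Partition-refinement fixed point:
  B0 = {p0, q0}
  B1 = {p1, q1}
  B2 = {p2, q2}
  B3 = {p3, q3}
  B4 = {p4, q4}
p0 ∈ B0, q0 ∈ B0 → same block

YES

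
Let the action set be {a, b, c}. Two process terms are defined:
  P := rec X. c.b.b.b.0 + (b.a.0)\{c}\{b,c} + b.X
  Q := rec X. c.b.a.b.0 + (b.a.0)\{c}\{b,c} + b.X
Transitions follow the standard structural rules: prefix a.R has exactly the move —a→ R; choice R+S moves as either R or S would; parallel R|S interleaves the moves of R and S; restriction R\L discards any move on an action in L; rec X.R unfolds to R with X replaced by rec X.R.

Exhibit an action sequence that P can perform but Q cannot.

Reachable graph of P (5 states):
  s0 = rec X. c.b.b.b.0 + (b.a.0)\{c}\{b,c} + b.X ⊢ --b--▸ s0, --c--▸ s1
  s1 = b.b.b.0 ⊢ --b--▸ s2
  s2 = b.b.0 ⊢ --b--▸ s3
  s3 = b.0 ⊢ --b--▸ s4
  s4 = 0 ⊢ deadlocked
Reachable graph of Q (5 states):
  t0 = rec X. c.b.a.b.0 + (b.a.0)\{c}\{b,c} + b.X ⊢ --b--▸ t0, --c--▸ t1
  t1 = b.a.b.0 ⊢ --b--▸ t2
  t2 = a.b.0 ⊢ --a--▸ t3
  t3 = b.0 ⊢ --b--▸ t4
  t4 = 0 ⊢ deadlocked
Executing cbb from P (initial set {s0}):
  [1] c ⇒ {s1}
  [2] b ⇒ {s2}
  [3] b ⇒ {s3}
  P completes σ.
Executing cbb from Q (initial set {t0}):
  [1] c ⇒ {t1}
  [2] b ⇒ {t2}
  [3] b ⇒ no successor for Q

cbb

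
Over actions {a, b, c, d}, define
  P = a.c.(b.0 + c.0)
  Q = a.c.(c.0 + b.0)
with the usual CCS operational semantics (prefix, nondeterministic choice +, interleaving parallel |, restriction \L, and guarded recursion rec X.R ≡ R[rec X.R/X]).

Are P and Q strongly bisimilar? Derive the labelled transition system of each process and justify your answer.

LTS(P): 4 reachable states
  u0 = a.c.(b.0 + c.0) has moves --a--▸ u1
  u1 = c.(b.0 + c.0) has moves --c--▸ u2
  u2 = b.0 + c.0 has moves --b--▸ u3, --c--▸ u3
  u3 = 0 has moves (no moves)
LTS(Q): 4 reachable states
  v0 = a.c.(c.0 + b.0) has moves --a--▸ v1
  v1 = c.(c.0 + b.0) has moves --c--▸ v2
  v2 = c.0 + b.0 has moves --b--▸ v3, --c--▸ v3
  v3 = 0 has moves (no moves)
Partition-refinement fixed point:
  B0 = {u0, v0}
  B1 = {u1, v1}
  B2 = {u2, v2}
  B3 = {u3, v3}
u0 ∈ B0, v0 ∈ B0 → same block

bisimilar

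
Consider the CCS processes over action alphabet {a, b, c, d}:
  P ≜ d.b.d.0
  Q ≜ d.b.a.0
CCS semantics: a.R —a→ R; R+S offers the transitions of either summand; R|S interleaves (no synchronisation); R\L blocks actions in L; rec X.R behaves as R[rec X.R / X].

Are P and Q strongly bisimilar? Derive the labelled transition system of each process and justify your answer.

P's transition system — 4 states:
  m0 = d.b.d.0 :: =d=> m1
  m1 = b.d.0 :: =b=> m2
  m2 = d.0 :: =d=> m3
  m3 = 0 :: (no moves)
Q's transition system — 4 states:
  n0 = d.b.a.0 :: =d=> n1
  n1 = b.a.0 :: =b=> n2
  n2 = a.0 :: =a=> n3
  n3 = 0 :: (no moves)
Partition-refinement fixed point:
  B0 = {m0}
  B1 = {m1}
  B2 = {m2}
  B3 = {m3, n3}
  B4 = {n0}
  B5 = {n1}
  B6 = {n2}
m0 ∈ B0, n0 ∈ B4 → different blocks

P ≁ Q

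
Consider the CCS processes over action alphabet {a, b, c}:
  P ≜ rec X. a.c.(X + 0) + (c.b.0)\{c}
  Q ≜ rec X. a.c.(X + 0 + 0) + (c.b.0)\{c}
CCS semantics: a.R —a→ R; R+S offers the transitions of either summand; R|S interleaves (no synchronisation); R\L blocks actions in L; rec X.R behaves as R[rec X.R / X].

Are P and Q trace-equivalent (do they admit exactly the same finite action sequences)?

LTS(P): 3 reachable states
  m0 = rec X. a.c.(X + 0) + (c.b.0)\{c} has moves —a→ m1
  m1 = c.((rec X. a.c.(X + 0) + (c.b.0)\{c}) + 0) has moves —c→ m2
  m2 = (rec X. a.c.(X + 0) + (c.b.0)\{c}) + 0 has moves —a→ m1
LTS(Q): 3 reachable states
  n0 = rec X. a.c.(X + 0 + 0) + (c.b.0)\{c} has moves —a→ n1
  n1 = c.((rec X. a.c.(X + 0 + 0) + (c.b.0)\{c}) + 0 + 0) has moves —c→ n2
  n2 = (rec X. a.c.(X + 0 + 0) + (c.b.0)\{c}) + 0 + 0 has moves —a→ n1
Partition-refinement fixed point:
  B0 = {m0, m2, n0, n2}
  B1 = {m1, n1}
m0 ∈ B0, n0 ∈ B0 → same block
Bisimilar ⇒ trace-equivalent.

traces(P) = traces(Q)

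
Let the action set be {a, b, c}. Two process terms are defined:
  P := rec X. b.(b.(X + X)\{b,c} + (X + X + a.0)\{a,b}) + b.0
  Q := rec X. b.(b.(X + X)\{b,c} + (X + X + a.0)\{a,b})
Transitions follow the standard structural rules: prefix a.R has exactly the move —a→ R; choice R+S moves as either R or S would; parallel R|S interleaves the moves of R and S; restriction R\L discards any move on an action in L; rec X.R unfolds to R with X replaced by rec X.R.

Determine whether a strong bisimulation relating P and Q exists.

not bisimilar

LTS(P): 4 reachable states
  m0 = rec X. b.(b.(X + X)\{b,c} + (X + X + a.0)\{a,b}) + b.0 → —b→ m1, —b→ m2
  m1 = 0 → ∅
  m2 = b.((rec X. b.(b.(X + X)\{b,c} + (X + X + a.0)\{a,b}) + b.0) + (rec X. b.(b.(X + X)\{b,c} + (X + X + a.0)\{a,b}) + b.0))\{b,c} + ((rec X. b.(b.(X + X)\{b,c} + (X + X + a.0)\{a,b}) + b.0) + (rec X. b.(b.(X + X)\{b,c} + (X + X + a.0)\{a,b}) + b.0) + a.0)\{a,b} → —b→ m3
  m3 = ((rec X. b.(b.(X + X)\{b,c} + (X + X + a.0)\{a,b}) + b.0) + (rec X. b.(b.(X + X)\{b,c} + (X + X + a.0)\{a,b}) + b.0))\{b,c} → ∅
LTS(Q): 3 reachable states
  n0 = rec X. b.(b.(X + X)\{b,c} + (X + X + a.0)\{a,b}) → —b→ n1
  n1 = b.((rec X. b.(b.(X + X)\{b,c} + (X + X + a.0)\{a,b})) + (rec X. b.(b.(X + X)\{b,c} + (X + X + a.0)\{a,b})))\{b,c} + ((rec X. b.(b.(X + X)\{b,c} + (X + X + a.0)\{a,b})) + (rec X. b.(b.(X + X)\{b,c} + (X + X + a.0)\{a,b})) + a.0)\{a,b} → —b→ n2
  n2 = ((rec X. b.(b.(X + X)\{b,c} + (X + X + a.0)\{a,b})) + (rec X. b.(b.(X + X)\{b,c} + (X + X + a.0)\{a,b})))\{b,c} → ∅
Partition-refinement fixed point:
  B0 = {m0}
  B1 = {m2, n1}
  B2 = {m1, m3, n2}
  B3 = {n0}
m0 ∈ B0, n0 ∈ B3 → different blocks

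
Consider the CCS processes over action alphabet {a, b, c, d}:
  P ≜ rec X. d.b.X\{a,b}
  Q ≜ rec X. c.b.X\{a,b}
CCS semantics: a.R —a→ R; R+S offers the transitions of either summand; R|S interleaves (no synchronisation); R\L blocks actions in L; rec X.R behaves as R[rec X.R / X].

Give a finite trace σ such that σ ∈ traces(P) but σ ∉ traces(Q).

d

LTS(P): 4 reachable states
  u0 = rec X. d.b.X\{a,b} → —d→ u1
  u1 = b.(rec X. d.b.X\{a,b})\{a,b} → —b→ u2
  u2 = (rec X. d.b.X\{a,b})\{a,b} → —d→ u3
  u3 = (b.(rec X. d.b.X\{a,b})\{a,b})\{a,b} → (no moves)
LTS(Q): 4 reachable states
  v0 = rec X. c.b.X\{a,b} → —c→ v1
  v1 = b.(rec X. c.b.X\{a,b})\{a,b} → —b→ v2
  v2 = (rec X. c.b.X\{a,b})\{a,b} → —c→ v3
  v3 = (b.(rec X. c.b.X\{a,b})\{a,b})\{a,b} → (no moves)
Trace ⟨d⟩ through P, begin at {u0}:
  [1] d ⇒ {u1}
  — P admits the full trace.
Trace ⟨d⟩ through Q, begin at {v0}:
  [1] d ⇒ no successor for Q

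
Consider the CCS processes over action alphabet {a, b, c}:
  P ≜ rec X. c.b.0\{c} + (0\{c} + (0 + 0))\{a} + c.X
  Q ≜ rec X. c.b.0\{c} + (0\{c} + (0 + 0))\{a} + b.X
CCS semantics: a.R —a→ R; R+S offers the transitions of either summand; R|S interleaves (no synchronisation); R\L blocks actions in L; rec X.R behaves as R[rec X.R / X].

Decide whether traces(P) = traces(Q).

P's transition system — 3 states:
  s0 = rec X. c.b.0\{c} + (0\{c} + (0 + 0))\{a} + c.X has moves -c-> s0, -c-> s1
  s1 = b.0\{c} has moves -b-> s2
  s2 = 0\{c} has moves deadlocked
Q's transition system — 3 states:
  t0 = rec X. c.b.0\{c} + (0\{c} + (0 + 0))\{a} + b.X has moves -b-> t0, -c-> t1
  t1 = b.0\{c} has moves -b-> t2
  t2 = 0\{c} has moves deadlocked
Run σ = ⟨cc⟩ on P: start {s0}
  step 1 (c): {s0, s1}
  step 2 (c): {s0, s1}
  P completes σ.
Run σ = ⟨cc⟩ on Q: start {t0}
  step 1 (c): {t1}
  step 2 (c): no successor for Q

NO — witness ⟨cc⟩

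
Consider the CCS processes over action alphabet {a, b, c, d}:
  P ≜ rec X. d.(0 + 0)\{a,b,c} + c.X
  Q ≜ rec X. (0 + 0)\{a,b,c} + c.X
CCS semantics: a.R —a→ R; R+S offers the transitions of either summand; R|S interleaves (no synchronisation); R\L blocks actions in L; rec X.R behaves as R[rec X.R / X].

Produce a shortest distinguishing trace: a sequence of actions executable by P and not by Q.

d

Reachable graph of P (2 states):
  m0 = rec X. d.(0 + 0)\{a,b,c} + c.X ⊢ =c=> m0, =d=> m1
  m1 = (0 + 0)\{a,b,c} ⊢ ·
Reachable graph of Q (1 states):
  n0 = rec X. (0 + 0)\{a,b,c} + c.X ⊢ =c=> n0
Trace ⟨d⟩ through P, begin at {m0}:
  step 1 (d): {m1}
  ✓ P
Trace ⟨d⟩ through Q, begin at {n0}:
  step 1 (d): no successor for Q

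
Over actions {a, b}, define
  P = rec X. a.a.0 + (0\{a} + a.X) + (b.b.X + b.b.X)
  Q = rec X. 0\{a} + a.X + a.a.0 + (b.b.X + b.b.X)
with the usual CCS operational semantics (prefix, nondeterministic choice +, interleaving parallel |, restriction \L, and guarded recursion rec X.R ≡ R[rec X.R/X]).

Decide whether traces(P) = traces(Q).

trace-equivalent

P's transition system — 4 states:
  u0 = rec X. a.a.0 + (0\{a} + a.X) + (b.b.X + b.b.X) has moves -a-> u0, -a-> u1, -b-> u2
  u1 = a.0 has moves -a-> u3
  u2 = b.(rec X. a.a.0 + (0\{a} + a.X) + (b.b.X + b.b.X)) has moves -b-> u0
  u3 = 0 has moves deadlocked
Q's transition system — 4 states:
  v0 = rec X. 0\{a} + a.X + a.a.0 + (b.b.X + b.b.X) has moves -a-> v0, -a-> v1, -b-> v2
  v1 = a.0 has moves -a-> v3
  v2 = b.(rec X. 0\{a} + a.X + a.a.0 + (b.b.X + b.b.X)) has moves -b-> v0
  v3 = 0 has moves deadlocked
Partition-refinement fixed point:
  B0 = {u0, v0}
  B1 = {u2, v2}
  B2 = {u1, v1}
  B3 = {u3, v3}
u0 ∈ B0, v0 ∈ B0 → same block
Bisimilar ⇒ trace-equivalent.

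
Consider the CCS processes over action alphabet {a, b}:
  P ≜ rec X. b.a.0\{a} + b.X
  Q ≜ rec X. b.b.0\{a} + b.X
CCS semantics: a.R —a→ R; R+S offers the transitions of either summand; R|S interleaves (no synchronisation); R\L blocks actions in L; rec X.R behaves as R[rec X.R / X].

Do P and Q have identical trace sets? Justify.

traces(P) ≠ traces(Q) — witness ⟨ba⟩

P's transition system — 3 states:
  s0 = rec X. b.a.0\{a} + b.X has moves --b--▸ s0, --b--▸ s1
  s1 = a.0\{a} has moves --a--▸ s2
  s2 = 0\{a} has moves ∅
Q's transition system — 3 states:
  t0 = rec X. b.b.0\{a} + b.X has moves --b--▸ t0, --b--▸ t1
  t1 = b.0\{a} has moves --b--▸ t2
  t2 = 0\{a} has moves ∅
Trace ⟨ba⟩ through P, begin at {s0}:
  step 1 (b): {s0, s1}
  step 2 (a): {s2}
  — P admits the full trace.
Trace ⟨ba⟩ through Q, begin at {t0}:
  step 1 (b): {t0, t1}
  step 2 (a): no successor for Q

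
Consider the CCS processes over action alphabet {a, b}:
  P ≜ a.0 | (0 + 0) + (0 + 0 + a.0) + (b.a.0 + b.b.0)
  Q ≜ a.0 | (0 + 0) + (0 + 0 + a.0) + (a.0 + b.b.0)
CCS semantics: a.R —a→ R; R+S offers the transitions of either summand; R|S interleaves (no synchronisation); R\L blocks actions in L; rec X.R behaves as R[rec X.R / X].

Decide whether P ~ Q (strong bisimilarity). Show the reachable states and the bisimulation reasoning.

P's transition system — 5 states:
  s0 = a.0 | (0 + 0) + (0 + 0 + a.0) + (b.a.0 + b.b.0) has moves --a--▸ s1, --a--▸ s2, --b--▸ s3, --b--▸ s4
  s1 = 0 has moves ∅
  s2 = 0 | (0 + 0) has moves ∅
  s3 = a.0 has moves --a--▸ s1
  s4 = b.0 has moves --b--▸ s1
Q's transition system — 4 states:
  t0 = a.0 | (0 + 0) + (0 + 0 + a.0) + (a.0 + b.b.0) has moves --a--▸ t1, --a--▸ t2, --b--▸ t3
  t1 = 0 has moves ∅
  t2 = 0 | (0 + 0) has moves ∅
  t3 = b.0 has moves --b--▸ t1
Bisimilarity quotient blocks:
  B0 = {s0}
  B1 = {s1, s2, t1, t2}
  B2 = {s4, t3}
  B3 = {s3}
  B4 = {t0}
s0 ∈ B0, t0 ∈ B4 → different blocks

not bisimilar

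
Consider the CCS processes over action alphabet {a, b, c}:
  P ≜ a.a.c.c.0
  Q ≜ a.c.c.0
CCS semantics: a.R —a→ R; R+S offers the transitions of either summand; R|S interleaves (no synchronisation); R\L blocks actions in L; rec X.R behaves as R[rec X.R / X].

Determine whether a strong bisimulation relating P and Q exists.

NO

Reachable graph of P (5 states):
  u0 = a.a.c.c.0 has moves —a→ u1
  u1 = a.c.c.0 has moves —a→ u2
  u2 = c.c.0 has moves —c→ u3
  u3 = c.0 has moves —c→ u4
  u4 = 0 has moves stopped
Reachable graph of Q (4 states):
  v0 = a.c.c.0 has moves —a→ v1
  v1 = c.c.0 has moves —c→ v2
  v2 = c.0 has moves —c→ v3
  v3 = 0 has moves stopped
Coarsest stable partition (strong bisimilarity classes):
  B0 = {u0}
  B1 = {u1, v0}
  B2 = {u2, v1}
  B3 = {u3, v2}
  B4 = {u4, v3}
u0 ∈ B0, v0 ∈ B1 → different blocks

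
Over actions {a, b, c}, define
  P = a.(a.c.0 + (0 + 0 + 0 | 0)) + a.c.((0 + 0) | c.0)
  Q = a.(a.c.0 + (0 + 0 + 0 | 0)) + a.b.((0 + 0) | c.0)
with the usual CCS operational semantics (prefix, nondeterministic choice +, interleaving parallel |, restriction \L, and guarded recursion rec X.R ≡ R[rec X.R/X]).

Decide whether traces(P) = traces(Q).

LTS(P): 7 reachable states
  s0 = a.(a.c.0 + (0 + 0 + 0 | 0)) + a.c.((0 + 0) | c.0) :: =a=> s1, =a=> s2
  s1 = a.c.0 + (0 + 0 + 0 | 0) :: =a=> s3
  s2 = c.((0 + 0) | c.0) :: =c=> s4
  s3 = c.0 :: =c=> s5
  s4 = (0 + 0) | c.0 :: =c=> s6
  s5 = 0 :: ∅
  s6 = (0 + 0) | 0 :: ∅
LTS(Q): 7 reachable states
  t0 = a.(a.c.0 + (0 + 0 + 0 | 0)) + a.b.((0 + 0) | c.0) :: =a=> t1, =a=> t2
  t1 = a.c.0 + (0 + 0 + 0 | 0) :: =a=> t3
  t2 = b.((0 + 0) | c.0) :: =b=> t4
  t3 = c.0 :: =c=> t5
  t4 = (0 + 0) | c.0 :: =c=> t6
  t5 = 0 :: ∅
  t6 = (0 + 0) | 0 :: ∅
Run σ = ⟨ac⟩ on P: start {s0}
  after a @ step 1: {s1, s2}
  after c @ step 2: {s4}
  P completes σ.
Run σ = ⟨ac⟩ on Q: start {t0}
  after a @ step 1: {t1, t2}
  after c @ step 2: ∅ (Q stuck)

trace-distinct — witness ⟨ac⟩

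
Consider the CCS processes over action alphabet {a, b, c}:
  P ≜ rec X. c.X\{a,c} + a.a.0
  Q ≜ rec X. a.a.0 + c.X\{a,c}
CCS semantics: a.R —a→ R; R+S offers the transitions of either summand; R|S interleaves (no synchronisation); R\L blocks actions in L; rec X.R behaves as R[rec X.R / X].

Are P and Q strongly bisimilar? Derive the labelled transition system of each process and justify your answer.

bisimilar

P's transition system — 4 states:
  m0 = rec X. c.X\{a,c} + a.a.0 :: —a→ m1, —c→ m2
  m1 = a.0 :: —a→ m3
  m2 = (rec X. c.X\{a,c} + a.a.0)\{a,c} :: deadlocked
  m3 = 0 :: deadlocked
Q's transition system — 4 states:
  n0 = rec X. a.a.0 + c.X\{a,c} :: —a→ n1, —c→ n2
  n1 = a.0 :: —a→ n3
  n2 = (rec X. a.a.0 + c.X\{a,c})\{a,c} :: deadlocked
  n3 = 0 :: deadlocked
Partition-refinement fixed point:
  B0 = {m0, n0}
  B1 = {m2, m3, n2, n3}
  B2 = {m1, n1}
m0 ∈ B0, n0 ∈ B0 → same block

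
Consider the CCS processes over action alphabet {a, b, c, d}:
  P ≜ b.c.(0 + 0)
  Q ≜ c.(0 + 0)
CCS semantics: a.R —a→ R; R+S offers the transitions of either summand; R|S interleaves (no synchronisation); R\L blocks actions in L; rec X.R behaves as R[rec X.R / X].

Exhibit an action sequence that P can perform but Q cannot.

b

P's transition system — 3 states:
  p0 = b.c.(0 + 0) :: —b→ p1
  p1 = c.(0 + 0) :: —c→ p2
  p2 = 0 + 0 :: deadlocked
Q's transition system — 2 states:
  q0 = c.(0 + 0) :: —c→ q1
  q1 = 0 + 0 :: deadlocked
Run σ = ⟨b⟩ on P: start {p0}
  step 1 (b): {p1}
  P completes σ.
Run σ = ⟨b⟩ on Q: start {q0}
  step 1 (b): ∅ (Q stuck)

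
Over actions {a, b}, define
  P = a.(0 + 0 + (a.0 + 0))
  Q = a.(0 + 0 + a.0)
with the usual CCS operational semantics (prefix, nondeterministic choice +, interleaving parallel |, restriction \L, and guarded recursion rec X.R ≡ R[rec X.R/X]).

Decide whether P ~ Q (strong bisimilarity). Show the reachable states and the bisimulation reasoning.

Reachable graph of P (3 states):
  s0 = a.(0 + 0 + (a.0 + 0)) → —a→ s1
  s1 = 0 + 0 + (a.0 + 0) → —a→ s2
  s2 = 0 → ∅
Reachable graph of Q (3 states):
  t0 = a.(0 + 0 + a.0) → —a→ t1
  t1 = 0 + 0 + a.0 → —a→ t2
  t2 = 0 → ∅
Bisimilarity quotient blocks:
  B0 = {s0, t0}
  B1 = {s1, t1}
  B2 = {s2, t2}
s0 ∈ B0, t0 ∈ B0 → same block

bisimilar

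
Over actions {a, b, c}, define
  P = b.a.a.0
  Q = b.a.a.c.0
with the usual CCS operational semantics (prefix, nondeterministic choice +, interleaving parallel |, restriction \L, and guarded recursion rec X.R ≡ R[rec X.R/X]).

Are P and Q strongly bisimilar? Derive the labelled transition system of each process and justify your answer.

NO

LTS(P): 4 reachable states
  m0 = b.a.a.0 → —b→ m1
  m1 = a.a.0 → —a→ m2
  m2 = a.0 → —a→ m3
  m3 = 0 → (no moves)
LTS(Q): 5 reachable states
  n0 = b.a.a.c.0 → —b→ n1
  n1 = a.a.c.0 → —a→ n2
  n2 = a.c.0 → —a→ n3
  n3 = c.0 → —c→ n4
  n4 = 0 → (no moves)
Partition-refinement fixed point:
  B0 = {m0}
  B1 = {m1}
  B2 = {m2}
  B3 = {m3, n4}
  B4 = {n0}
  B5 = {n1}
  B6 = {n2}
  B7 = {n3}
m0 ∈ B0, n0 ∈ B4 → different blocks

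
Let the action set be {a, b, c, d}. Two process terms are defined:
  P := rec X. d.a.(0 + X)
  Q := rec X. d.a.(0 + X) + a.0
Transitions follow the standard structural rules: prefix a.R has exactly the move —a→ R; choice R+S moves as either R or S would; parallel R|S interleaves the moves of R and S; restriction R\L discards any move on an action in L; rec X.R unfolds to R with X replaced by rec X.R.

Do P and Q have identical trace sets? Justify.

traces(P) ≠ traces(Q) — witness ⟨a⟩

LTS(P): 3 reachable states
  m0 = rec X. d.a.(0 + X) → —d→ m1
  m1 = a.(0 + (rec X. d.a.(0 + X))) → —a→ m2
  m2 = 0 + (rec X. d.a.(0 + X)) → —d→ m1
LTS(Q): 4 reachable states
  n0 = rec X. d.a.(0 + X) + a.0 → —a→ n1, —d→ n2
  n1 = 0 → (no moves)
  n2 = a.(0 + (rec X. d.a.(0 + X) + a.0)) → —a→ n3
  n3 = 0 + (rec X. d.a.(0 + X) + a.0) → —a→ n1, —d→ n2
Executing a from Q (initial set {n0}):
  after a @ step 1: {n1}
  — Q admits the full trace.
Executing a from P (initial set {m0}):
  after a @ step 1: ∅  — P cannot continue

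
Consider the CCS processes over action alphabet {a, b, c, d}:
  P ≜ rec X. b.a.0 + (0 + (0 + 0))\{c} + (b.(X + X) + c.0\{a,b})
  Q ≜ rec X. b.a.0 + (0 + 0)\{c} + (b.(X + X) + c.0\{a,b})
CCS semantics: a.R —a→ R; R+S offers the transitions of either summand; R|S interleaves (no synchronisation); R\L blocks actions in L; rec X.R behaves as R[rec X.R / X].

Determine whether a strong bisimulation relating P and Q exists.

P ~ Q

LTS(P): 5 reachable states
  m0 = rec X. b.a.0 + (0 + (0 + 0))\{c} + (b.(X + X) + c.0\{a,b}) :: ··b··> m1, ··b··> m2, ··c··> m3
  m1 = (rec X. b.a.0 + (0 + (0 + 0))\{c} + (b.(X + X) + c.0\{a,b})) + (rec X. b.a.0 + (0 + (0 + 0))\{c} + (b.(X + X) + c.0\{a,b})) :: ··b··> m1, ··b··> m2, ··c··> m3
  m2 = a.0 :: ··a··> m4
  m3 = 0\{a,b} :: ∅
  m4 = 0 :: ∅
LTS(Q): 5 reachable states
  n0 = rec X. b.a.0 + (0 + 0)\{c} + (b.(X + X) + c.0\{a,b}) :: ··b··> n1, ··b··> n2, ··c··> n3
  n1 = (rec X. b.a.0 + (0 + 0)\{c} + (b.(X + X) + c.0\{a,b})) + (rec X. b.a.0 + (0 + 0)\{c} + (b.(X + X) + c.0\{a,b})) :: ··b··> n1, ··b··> n2, ··c··> n3
  n2 = a.0 :: ··a··> n4
  n3 = 0\{a,b} :: ∅
  n4 = 0 :: ∅
Bisimilarity quotient blocks:
  B0 = {m0, m1, n0, n1}
  B1 = {m3, m4, n3, n4}
  B2 = {m2, n2}
m0 ∈ B0, n0 ∈ B0 → same block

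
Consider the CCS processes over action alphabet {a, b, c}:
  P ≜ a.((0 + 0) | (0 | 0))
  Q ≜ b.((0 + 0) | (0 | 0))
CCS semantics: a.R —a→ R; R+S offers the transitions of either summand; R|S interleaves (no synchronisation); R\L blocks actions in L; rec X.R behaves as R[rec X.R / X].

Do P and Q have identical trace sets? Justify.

Reachable graph of P (2 states):
  p0 = a.((0 + 0) | (0 | 0)) :: ··a··> p1
  p1 = (0 + 0) | (0 | 0) :: deadlocked
Reachable graph of Q (2 states):
  q0 = b.((0 + 0) | (0 | 0)) :: ··b··> q1
  q1 = (0 + 0) | (0 | 0) :: deadlocked
Executing a from P (initial set {p0}):
  step 1 (a): {p1}
  ✓ P
Executing a from Q (initial set {q0}):
  step 1 (a): no successor for Q

traces(P) ≠ traces(Q) — witness ⟨a⟩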